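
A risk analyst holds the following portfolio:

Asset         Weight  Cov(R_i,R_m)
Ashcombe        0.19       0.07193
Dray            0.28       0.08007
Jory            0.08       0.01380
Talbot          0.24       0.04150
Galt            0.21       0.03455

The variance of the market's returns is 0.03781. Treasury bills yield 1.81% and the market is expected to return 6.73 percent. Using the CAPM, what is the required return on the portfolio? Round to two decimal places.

β_Ashcombe = 0.07193 / 0.03781 = 1.9024
β_Dray = 0.08007 / 0.03781 = 2.1177
β_Jory = 0.01380 / 0.03781 = 0.3650
β_Talbot = 0.04150 / 0.03781 = 1.0976
β_Galt = 0.03455 / 0.03781 = 0.9138
β_P = Σ w_i β_i = 0.19×1.9024 + 0.28×2.1177 + 0.08×0.3650 + 0.24×1.0976 + 0.21×0.9138 = 1.4389
MRP = 6.73% − 1.81% = 4.92%
E(R_P) = R_f + β_P × MRP = 1.81% + 1.4389 × 4.92% = 8.89%

8.89%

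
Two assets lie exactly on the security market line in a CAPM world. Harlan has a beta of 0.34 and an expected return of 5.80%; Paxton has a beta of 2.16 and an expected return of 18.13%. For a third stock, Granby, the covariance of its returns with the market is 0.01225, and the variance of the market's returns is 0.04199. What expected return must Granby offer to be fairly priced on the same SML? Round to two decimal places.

MRP = (18.13% − 5.80%) / (2.16 − 0.34) = 6.7747%
R_f = 5.80% − 0.34 × 6.7747% = 3.4966%
β_Granby = Cov / Var(R_m) = 0.01225 / 0.04199 = 0.2917
E(R_Granby) = R_f + β × MRP = 3.4966% + 0.2917 × 6.7747% = 5.47%

5.47%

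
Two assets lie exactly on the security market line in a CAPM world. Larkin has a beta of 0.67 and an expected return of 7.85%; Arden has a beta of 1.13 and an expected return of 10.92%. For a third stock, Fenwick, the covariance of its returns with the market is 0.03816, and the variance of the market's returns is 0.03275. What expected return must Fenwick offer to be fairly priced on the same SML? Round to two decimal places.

MRP = (10.92% − 7.85%) / (1.13 − 0.67) = 6.6739%
R_f = 7.85% − 0.67 × 6.6739% = 3.3785%
β_Fenwick = Cov / Var(R_m) = 0.03816 / 0.03275 = 1.1652
E(R_Fenwick) = R_f + β × MRP = 3.3785% + 1.1652 × 6.6739% = 11.15%

11.15%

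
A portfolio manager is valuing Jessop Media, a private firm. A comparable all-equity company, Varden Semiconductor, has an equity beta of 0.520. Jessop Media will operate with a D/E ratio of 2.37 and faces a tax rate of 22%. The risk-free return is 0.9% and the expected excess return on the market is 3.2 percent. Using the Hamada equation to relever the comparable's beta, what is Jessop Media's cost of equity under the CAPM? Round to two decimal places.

β_L = β_U × [1 + (1 − t)(D/E)] = 0.520 × [1 + (1 − 0.22) × 2.37]
    = 0.520 × [1 + 0.78 × 2.37] = 0.520 × 2.8486 = 1.4813
E(R) = R_f + β_L × MRP = 0.9% + 1.4813 × 3.2% = 5.64%

5.64%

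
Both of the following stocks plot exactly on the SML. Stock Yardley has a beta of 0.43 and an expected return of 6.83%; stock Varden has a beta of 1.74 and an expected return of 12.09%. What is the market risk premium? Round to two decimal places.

4.02%

Both satisfy E(R) = R_f + β·MRP, so the slope of the SML is
MRP = (12.09% − 6.83%) / (1.74 − 0.43) = 5.26% / 1.31 = 4.0153%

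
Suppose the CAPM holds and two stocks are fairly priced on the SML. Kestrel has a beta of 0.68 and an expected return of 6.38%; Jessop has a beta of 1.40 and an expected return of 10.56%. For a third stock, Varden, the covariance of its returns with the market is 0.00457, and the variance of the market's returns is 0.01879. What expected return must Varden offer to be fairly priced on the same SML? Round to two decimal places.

MRP = (10.56% − 6.38%) / (1.40 − 0.68) = 5.8056%
R_f = 6.38% − 0.68 × 5.8056% = 2.4322%
β_Varden = Cov / Var(R_m) = 0.00457 / 0.01879 = 0.2432
E(R_Varden) = R_f + β × MRP = 2.4322% + 0.2432 × 5.8056% = 3.84%

3.84%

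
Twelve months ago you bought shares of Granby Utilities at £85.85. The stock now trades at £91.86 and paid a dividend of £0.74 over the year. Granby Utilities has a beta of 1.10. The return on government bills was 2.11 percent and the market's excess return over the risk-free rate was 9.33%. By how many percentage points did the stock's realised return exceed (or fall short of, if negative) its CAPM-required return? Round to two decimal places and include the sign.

-4.51%

Realised HPR = (P1 + D1 − P0) / P0 = (91.86 + 0.74 − 85.85) / 85.85 = 6.75 / 85.85 = 7.8626%
CAPM required = R_f + β·MRP = 2.11% + 1.10 × 9.33% = 12.3730%
α = realised − required = 7.8626% − 12.3730% = -4.51%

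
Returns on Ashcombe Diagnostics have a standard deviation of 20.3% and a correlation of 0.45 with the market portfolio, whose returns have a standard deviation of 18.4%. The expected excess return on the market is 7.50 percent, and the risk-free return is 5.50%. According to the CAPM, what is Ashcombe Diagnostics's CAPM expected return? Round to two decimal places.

β = ρ × σ_i / σ_m = 0.45 × 20.3% / 18.4% = 0.4965
E(R) = 5.50% + 0.4965 × 7.50% = 9.22%

9.22%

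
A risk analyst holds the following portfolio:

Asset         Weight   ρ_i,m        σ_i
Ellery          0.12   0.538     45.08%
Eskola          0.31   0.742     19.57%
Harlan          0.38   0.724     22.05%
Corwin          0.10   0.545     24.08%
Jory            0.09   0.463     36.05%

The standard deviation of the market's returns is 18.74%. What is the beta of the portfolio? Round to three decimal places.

β_Ellery = 0.538 × 45.08% / 18.74% = 1.2942
β_Eskola = 0.742 × 19.57% / 18.74% = 0.7749
β_Harlan = 0.724 × 22.05% / 18.74% = 0.8519
β_Corwin = 0.545 × 24.08% / 18.74% = 0.7003
β_Jory = 0.463 × 36.05% / 18.74% = 0.8907
β_P = Σ w_i β_i = 0.12×1.2942 + 0.31×0.7749 + 0.38×0.8519 + 0.10×0.7003 + 0.09×0.8907 = 0.8694

0.869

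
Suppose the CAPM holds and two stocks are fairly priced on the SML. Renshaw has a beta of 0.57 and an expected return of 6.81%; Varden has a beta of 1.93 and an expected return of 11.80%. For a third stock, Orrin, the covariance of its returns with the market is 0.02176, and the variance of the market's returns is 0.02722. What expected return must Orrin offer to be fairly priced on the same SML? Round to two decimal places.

MRP = (11.80% − 6.81%) / (1.93 − 0.57) = 3.6691%
R_f = 6.81% − 0.57 × 3.6691% = 4.7186%
β_Orrin = Cov / Var(R_m) = 0.02176 / 0.02722 = 0.7994
E(R_Orrin) = R_f + β × MRP = 4.7186% + 0.7994 × 3.6691% = 7.65%

7.65%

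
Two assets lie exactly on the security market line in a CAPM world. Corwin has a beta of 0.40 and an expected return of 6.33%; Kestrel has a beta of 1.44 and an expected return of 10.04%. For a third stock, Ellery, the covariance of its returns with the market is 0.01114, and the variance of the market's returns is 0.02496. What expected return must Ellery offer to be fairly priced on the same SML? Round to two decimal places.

6.50%

MRP = (10.04% − 6.33%) / (1.44 − 0.40) = 3.5673%
R_f = 6.33% − 0.40 × 3.5673% = 4.9031%
β_Ellery = Cov / Var(R_m) = 0.01114 / 0.02496 = 0.4463
E(R_Ellery) = R_f + β × MRP = 4.9031% + 0.4463 × 3.5673% = 6.50%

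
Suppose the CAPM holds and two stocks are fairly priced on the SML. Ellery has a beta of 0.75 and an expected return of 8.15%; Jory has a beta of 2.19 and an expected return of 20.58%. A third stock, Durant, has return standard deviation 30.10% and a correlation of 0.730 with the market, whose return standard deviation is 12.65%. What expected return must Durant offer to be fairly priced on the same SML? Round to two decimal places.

MRP = (20.58% − 8.15%) / (2.19 − 0.75) = 8.6319%
R_f = 8.15% − 0.75 × 8.6319% = 1.6761%
β_Durant = ρ·σ_i/σ_m = 0.730 × 30.10 / 12.65 = 1.7370
E(R_Durant) = R_f + β × MRP = 1.6761% + 1.7370 × 8.6319% = 16.67%

16.67%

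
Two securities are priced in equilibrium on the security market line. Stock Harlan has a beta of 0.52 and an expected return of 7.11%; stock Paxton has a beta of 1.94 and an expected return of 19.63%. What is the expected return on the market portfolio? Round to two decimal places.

Both satisfy E(R) = R_f + β·MRP, so the slope of the SML is
MRP = (19.63% − 7.11%) / (1.94 − 0.52) = 12.52% / 1.42 = 8.8169%
R_f = E(R_Harlan) − β_Harlan·MRP = 7.11% − 0.52 × 8.8169% = 2.5252%
E(R_m) = R_f + MRP = 2.5252% + 8.8169% = 11.34%

11.34%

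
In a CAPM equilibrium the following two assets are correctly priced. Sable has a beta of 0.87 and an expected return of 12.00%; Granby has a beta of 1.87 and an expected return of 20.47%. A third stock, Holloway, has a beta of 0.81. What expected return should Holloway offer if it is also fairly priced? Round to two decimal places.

11.49%

MRP (SML slope) = (20.47% − 12.00%) / (1.87 − 0.87) = 8.47% / 1.00 = 8.4700%
R_f (intercept) = 12.00% − 0.87 × 8.4700% = 4.6311%
E(R_Holloway) = R_f + β × MRP = 4.6311% + 0.81 × 8.4700% = 11.49%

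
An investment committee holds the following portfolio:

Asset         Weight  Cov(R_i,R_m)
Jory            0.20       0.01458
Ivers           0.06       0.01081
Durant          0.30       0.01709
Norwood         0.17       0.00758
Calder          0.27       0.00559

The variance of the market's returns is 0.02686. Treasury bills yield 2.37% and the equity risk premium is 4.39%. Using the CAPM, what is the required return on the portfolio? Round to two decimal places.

β_Jory = 0.01458 / 0.02686 = 0.5428
β_Ivers = 0.01081 / 0.02686 = 0.4025
β_Durant = 0.01709 / 0.02686 = 0.6363
β_Norwood = 0.00758 / 0.02686 = 0.2822
β_Calder = 0.00559 / 0.02686 = 0.2081
β_P = Σ w_i β_i = 0.20×0.5428 + 0.06×0.4025 + 0.30×0.6363 + 0.17×0.2822 + 0.27×0.2081 = 0.4278
E(R_P) = R_f + β_P × MRP = 2.37% + 0.4278 × 4.39% = 4.25%

4.25%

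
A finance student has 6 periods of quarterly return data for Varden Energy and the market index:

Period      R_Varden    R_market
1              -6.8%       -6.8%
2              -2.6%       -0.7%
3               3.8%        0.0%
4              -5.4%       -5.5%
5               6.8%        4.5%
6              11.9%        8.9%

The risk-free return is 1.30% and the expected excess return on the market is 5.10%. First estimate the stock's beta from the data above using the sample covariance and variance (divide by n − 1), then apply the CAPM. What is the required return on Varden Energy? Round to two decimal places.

Mean R_i = (-6.8 − 2.6 + 3.8 − 5.4 + 6.8 + 11.9) / 6 = 1.2833%
Mean R_m = (-6.8 − 0.7 + 0.0 − 5.5 + 4.5 + 8.9) / 6 = 0.0667%
Σ(R_i − R̄_i)(R_m − R̄_m) = 213.7567  ⇒  Cov = 213.7567 / 5 = 42.7513
Σ(R_m − R̄_m)² = 176.4133  ⇒  Var(R_m) = 176.4133 / 5 = 35.2827
β = Cov / Var(R_m) = 42.7513 / 35.2827 = 1.2117
E(R) = R_f + β × MRP = 1.30% + 1.2117 × 5.10% = 7.48%

7.48%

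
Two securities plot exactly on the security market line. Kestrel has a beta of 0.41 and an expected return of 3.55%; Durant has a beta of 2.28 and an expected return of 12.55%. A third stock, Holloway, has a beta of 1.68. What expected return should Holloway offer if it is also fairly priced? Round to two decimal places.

9.66%

MRP (SML slope) = (12.55% − 3.55%) / (2.28 − 0.41) = 9.00% / 1.87 = 4.8128%
R_f (intercept) = 3.55% − 0.41 × 4.8128% = 1.5768%
E(R_Holloway) = R_f + β × MRP = 1.5768% + 1.68 × 4.8128% = 9.66%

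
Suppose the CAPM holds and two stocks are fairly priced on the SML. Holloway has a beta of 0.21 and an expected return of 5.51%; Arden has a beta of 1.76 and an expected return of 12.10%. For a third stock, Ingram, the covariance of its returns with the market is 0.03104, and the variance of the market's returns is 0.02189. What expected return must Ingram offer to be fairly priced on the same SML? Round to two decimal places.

MRP = (12.10% − 5.51%) / (1.76 − 0.21) = 4.2516%
R_f = 5.51% − 0.21 × 4.2516% = 4.6172%
β_Ingram = Cov / Var(R_m) = 0.03104 / 0.02189 = 1.4180
E(R_Ingram) = R_f + β × MRP = 4.6172% + 1.4180 × 4.2516% = 10.65%

10.65%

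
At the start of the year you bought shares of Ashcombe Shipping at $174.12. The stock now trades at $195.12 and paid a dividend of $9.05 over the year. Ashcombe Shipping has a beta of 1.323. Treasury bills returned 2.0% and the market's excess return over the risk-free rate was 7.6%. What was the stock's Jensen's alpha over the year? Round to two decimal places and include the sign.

+5.20%

Realised HPR = (P1 + D1 − P0) / P0 = (195.12 + 9.05 − 174.12) / 174.12 = 30.05 / 174.12 = 17.2582%
CAPM required = R_f + β·MRP = 2.0% + 1.323 × 7.6% = 12.0548%
α = realised − required = 17.2582% − 12.0548% = +5.20%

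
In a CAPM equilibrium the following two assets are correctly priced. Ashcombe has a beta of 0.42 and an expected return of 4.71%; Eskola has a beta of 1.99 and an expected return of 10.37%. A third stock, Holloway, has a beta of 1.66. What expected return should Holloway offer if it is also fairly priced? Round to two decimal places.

MRP (SML slope) = (10.37% − 4.71%) / (1.99 − 0.42) = 5.66% / 1.57 = 3.6051%
R_f (intercept) = 4.71% − 0.42 × 3.6051% = 3.1959%
E(R_Holloway) = R_f + β × MRP = 3.1959% + 1.66 × 3.6051% = 9.18%

9.18%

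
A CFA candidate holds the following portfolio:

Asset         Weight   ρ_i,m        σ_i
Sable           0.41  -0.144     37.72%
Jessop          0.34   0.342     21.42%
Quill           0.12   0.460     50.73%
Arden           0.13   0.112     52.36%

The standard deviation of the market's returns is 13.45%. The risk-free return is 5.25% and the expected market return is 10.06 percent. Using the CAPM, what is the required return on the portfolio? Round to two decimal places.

β_Sable = -0.144 × 37.72% / 13.45% = -0.4038
β_Jessop = 0.342 × 21.42% / 13.45% = 0.5447
β_Quill = 0.460 × 50.73% / 13.45% = 1.7350
β_Arden = 0.112 × 52.36% / 13.45% = 0.4360
β_P = Σ w_i β_i = 0.41×-0.4038 + 0.34×0.5447 + 0.12×1.7350 + 0.13×0.4360 = 0.2845
MRP = 10.06% − 5.25% = 4.81%
E(R_P) = R_f + β_P × MRP = 5.25% + 0.2845 × 4.81% = 6.62%

6.62%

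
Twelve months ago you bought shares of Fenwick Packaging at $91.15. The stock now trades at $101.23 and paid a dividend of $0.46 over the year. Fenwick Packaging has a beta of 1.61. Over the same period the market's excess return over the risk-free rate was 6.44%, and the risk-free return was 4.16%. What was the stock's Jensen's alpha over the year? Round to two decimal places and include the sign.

Realised HPR = (P1 + D1 − P0) / P0 = (101.23 + 0.46 − 91.15) / 91.15 = 10.54 / 91.15 = 11.5634%
CAPM required = R_f + β·MRP = 4.16% + 1.61 × 6.44% = 14.5284%
α = realised − required = 11.5634% − 14.5284% = -2.97%

-2.97%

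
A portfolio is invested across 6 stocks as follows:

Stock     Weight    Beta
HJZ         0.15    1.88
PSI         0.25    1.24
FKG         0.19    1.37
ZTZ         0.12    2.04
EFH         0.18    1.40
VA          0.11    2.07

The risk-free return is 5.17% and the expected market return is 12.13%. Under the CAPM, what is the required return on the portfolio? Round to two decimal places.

β_P = Σ w_i β_i = 0.15×1.88 + 0.25×1.24 + 0.19×1.37 + 0.12×2.04 + 0.18×1.40 + 0.11×2.07 = 1.5768
MRP = 12.13% − 5.17% = 6.96%
E(R_P) = R_f + β_P × MRP = 5.17% + 1.5768 × 6.96% = 16.14%

16.14%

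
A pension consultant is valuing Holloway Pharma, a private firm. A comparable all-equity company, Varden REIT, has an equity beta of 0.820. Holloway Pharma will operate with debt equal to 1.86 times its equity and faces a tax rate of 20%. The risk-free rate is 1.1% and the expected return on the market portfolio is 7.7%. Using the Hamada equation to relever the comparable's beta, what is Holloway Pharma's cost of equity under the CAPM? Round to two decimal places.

β_L = β_U × [1 + (1 − t)(D/E)] = 0.820 × [1 + (1 − 0.20) × 1.86]
    = 0.820 × [1 + 0.80 × 1.86] = 0.820 × 2.4880 = 2.0402
MRP = 7.7% − 1.1% = 6.60%
E(R) = R_f + β_L × MRP = 1.1% + 2.0402 × 6.6% = 14.57%

14.57%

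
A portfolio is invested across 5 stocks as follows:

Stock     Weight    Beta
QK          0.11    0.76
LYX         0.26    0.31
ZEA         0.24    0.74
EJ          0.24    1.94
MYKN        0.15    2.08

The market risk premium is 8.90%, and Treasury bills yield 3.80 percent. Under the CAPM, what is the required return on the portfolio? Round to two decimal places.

13.76%

β_P = Σ w_i β_i = 0.11×0.76 + 0.26×0.31 + 0.24×0.74 + 0.24×1.94 + 0.15×2.08 = 1.1194
E(R_P) = R_f + β_P × MRP = 3.80% + 1.1194 × 8.90% = 13.76%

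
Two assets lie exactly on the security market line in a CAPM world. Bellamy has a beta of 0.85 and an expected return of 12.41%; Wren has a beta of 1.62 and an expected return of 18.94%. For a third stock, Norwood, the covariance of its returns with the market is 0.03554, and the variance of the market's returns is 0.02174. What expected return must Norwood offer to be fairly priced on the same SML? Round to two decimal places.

MRP = (18.94% − 12.41%) / (1.62 − 0.85) = 8.4805%
R_f = 12.41% − 0.85 × 8.4805% = 5.2016%
β_Norwood = Cov / Var(R_m) = 0.03554 / 0.02174 = 1.6348
E(R_Norwood) = R_f + β × MRP = 5.2016% + 1.6348 × 8.4805% = 19.07%

19.07%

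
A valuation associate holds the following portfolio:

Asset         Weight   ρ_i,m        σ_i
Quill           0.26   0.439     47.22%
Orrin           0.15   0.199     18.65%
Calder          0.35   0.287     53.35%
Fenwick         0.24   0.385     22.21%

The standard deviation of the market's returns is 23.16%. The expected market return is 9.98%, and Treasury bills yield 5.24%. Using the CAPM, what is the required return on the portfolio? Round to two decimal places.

β_Quill = 0.439 × 47.22% / 23.16% = 0.8951
β_Orrin = 0.199 × 18.65% / 23.16% = 0.1602
β_Calder = 0.287 × 53.35% / 23.16% = 0.6611
β_Fenwick = 0.385 × 22.21% / 23.16% = 0.3692
β_P = Σ w_i β_i = 0.26×0.8951 + 0.15×0.1602 + 0.35×0.6611 + 0.24×0.3692 = 0.5767
MRP = 9.98% − 5.24% = 4.74%
E(R_P) = R_f + β_P × MRP = 5.24% + 0.5767 × 4.74% = 7.97%

7.97%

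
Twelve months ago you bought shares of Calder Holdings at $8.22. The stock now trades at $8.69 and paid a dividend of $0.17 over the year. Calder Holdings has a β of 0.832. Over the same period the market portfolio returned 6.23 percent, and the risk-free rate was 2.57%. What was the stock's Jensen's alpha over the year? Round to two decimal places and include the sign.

Realised HPR = (P1 + D1 − P0) / P0 = (8.69 + 0.17 − 8.22) / 8.22 = 0.64 / 8.22 = 7.7859%
MRP = 6.23% − 2.57% = 3.66%
CAPM required = R_f + β·MRP = 2.57% + 0.832 × 3.66% = 5.61512%
α = realised − required = 7.7859% − 5.61512% = +2.17%

+2.17%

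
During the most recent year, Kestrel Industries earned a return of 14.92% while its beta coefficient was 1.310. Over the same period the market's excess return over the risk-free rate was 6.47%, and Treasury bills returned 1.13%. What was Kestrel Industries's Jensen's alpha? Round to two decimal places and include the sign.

+5.31%

CAPM benchmark = R_f + β(R_m − R_f) = 1.13% + 1.310 × 6.47% = 9.60570%
α = actual − benchmark = 14.92% − 9.60570% = +5.31%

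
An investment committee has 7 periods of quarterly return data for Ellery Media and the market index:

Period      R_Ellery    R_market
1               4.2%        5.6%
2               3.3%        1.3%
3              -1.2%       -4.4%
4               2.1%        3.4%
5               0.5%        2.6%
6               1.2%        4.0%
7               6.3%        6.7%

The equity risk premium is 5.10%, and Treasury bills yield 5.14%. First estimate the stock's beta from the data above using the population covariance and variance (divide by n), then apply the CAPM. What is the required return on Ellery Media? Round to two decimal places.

Mean R_i = (4.2 + 3.3 − 1.2 + 2.1 + 0.5 + 1.2 + 6.3) / 7 = 2.3429%
Mean R_m = (5.6 + 1.3 − 4.4 + 3.4 + 2.6 + 4.0 + 6.7) / 7 = 2.7429%
Σ(R_i − R̄_i)(R_m − R̄_m) = 43.5571  ⇒  Cov = 43.5571 / 7 = 6.2224
Σ(R_m − R̄_m)² = 78.9571  ⇒  Var(R_m) = 78.9571 / 7 = 11.2796
β = Cov / Var(R_m) = 6.2224 / 11.2796 = 0.5517
E(R) = R_f + β × MRP = 5.14% + 0.5517 × 5.10% = 7.95%

7.95%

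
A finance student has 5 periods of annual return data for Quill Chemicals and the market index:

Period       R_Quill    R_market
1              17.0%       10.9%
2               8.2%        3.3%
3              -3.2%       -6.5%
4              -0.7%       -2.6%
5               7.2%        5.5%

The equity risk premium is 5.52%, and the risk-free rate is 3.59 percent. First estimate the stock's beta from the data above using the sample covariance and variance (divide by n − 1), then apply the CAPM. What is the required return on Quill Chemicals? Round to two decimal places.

Mean R_i = (17.0 + 8.2 − 3.2 − 0.7 + 7.2) / 5 = 5.7000%
Mean R_m = (10.9 + 3.3 − 6.5 − 2.6 + 5.5) / 5 = 2.1200%
Σ(R_i − R̄_i)(R_m − R̄_m) = 214.1600  ⇒  Cov = 214.1600 / 4 = 53.5400
Σ(R_m − R̄_m)² = 186.4880  ⇒  Var(R_m) = 186.4880 / 4 = 46.6220
β = Cov / Var(R_m) = 53.5400 / 46.6220 = 1.1484
E(R) = R_f + β × MRP = 3.59% + 1.1484 × 5.52% = 9.93%

9.93%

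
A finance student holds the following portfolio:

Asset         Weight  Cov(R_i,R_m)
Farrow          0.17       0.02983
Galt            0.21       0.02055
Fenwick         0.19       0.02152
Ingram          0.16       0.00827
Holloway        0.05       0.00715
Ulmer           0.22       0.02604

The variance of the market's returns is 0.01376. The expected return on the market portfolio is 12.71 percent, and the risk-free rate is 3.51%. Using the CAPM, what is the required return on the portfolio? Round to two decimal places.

17.47%

β_Farrow = 0.02983 / 0.01376 = 2.1679
β_Galt = 0.02055 / 0.01376 = 1.4935
β_Fenwick = 0.02152 / 0.01376 = 1.5640
β_Ingram = 0.00827 / 0.01376 = 0.6010
β_Holloway = 0.00715 / 0.01376 = 0.5196
β_Ulmer = 0.02604 / 0.01376 = 1.8924
β_P = Σ w_i β_i = 0.17×2.1679 + 0.21×1.4935 + 0.19×1.5640 + 0.16×0.6010 + 0.05×0.5196 + 0.22×1.8924 = 1.5178
MRP = 12.71% − 3.51% = 9.20%
E(R_P) = R_f + β_P × MRP = 3.51% + 1.5178 × 9.20% = 17.47%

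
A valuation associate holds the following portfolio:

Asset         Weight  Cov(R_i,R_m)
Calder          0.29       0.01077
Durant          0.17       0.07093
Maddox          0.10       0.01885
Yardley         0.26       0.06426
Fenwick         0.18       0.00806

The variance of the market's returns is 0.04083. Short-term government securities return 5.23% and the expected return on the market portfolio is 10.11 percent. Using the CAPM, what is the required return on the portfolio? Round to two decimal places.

9.44%

β_Calder = 0.01077 / 0.04083 = 0.2638
β_Durant = 0.07093 / 0.04083 = 1.7372
β_Maddox = 0.01885 / 0.04083 = 0.4617
β_Yardley = 0.06426 / 0.04083 = 1.5738
β_Fenwick = 0.00806 / 0.04083 = 0.1974
β_P = Σ w_i β_i = 0.29×0.2638 + 0.17×1.7372 + 0.10×0.4617 + 0.26×1.5738 + 0.18×0.1974 = 0.8627
MRP = 10.11% − 5.23% = 4.88%
E(R_P) = R_f + β_P × MRP = 5.23% + 0.8627 × 4.88% = 9.44%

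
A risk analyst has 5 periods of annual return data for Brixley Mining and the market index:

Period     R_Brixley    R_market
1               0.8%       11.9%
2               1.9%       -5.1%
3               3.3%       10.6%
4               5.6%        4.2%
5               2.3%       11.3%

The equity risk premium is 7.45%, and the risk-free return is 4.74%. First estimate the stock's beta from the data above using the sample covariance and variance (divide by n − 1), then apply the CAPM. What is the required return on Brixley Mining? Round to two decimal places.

4.49%

Mean R_i = (0.8 + 1.9 + 3.3 + 5.6 + 2.3) / 5 = 2.7800%
Mean R_m = (11.9 − 5.1 + 10.6 + 4.2 + 11.3) / 5 = 6.5800%
Σ(R_i − R̄_i)(R_m − R̄_m) = -7.1420  ⇒  Cov = -7.1420 / 4 = -1.7855
Σ(R_m − R̄_m)² = 208.8280  ⇒  Var(R_m) = 208.8280 / 4 = 52.2070
β = Cov / Var(R_m) = -1.7855 / 52.2070 = -0.0342
E(R) = R_f + β × MRP = 4.74% + -0.0342 × 7.45% = 4.49%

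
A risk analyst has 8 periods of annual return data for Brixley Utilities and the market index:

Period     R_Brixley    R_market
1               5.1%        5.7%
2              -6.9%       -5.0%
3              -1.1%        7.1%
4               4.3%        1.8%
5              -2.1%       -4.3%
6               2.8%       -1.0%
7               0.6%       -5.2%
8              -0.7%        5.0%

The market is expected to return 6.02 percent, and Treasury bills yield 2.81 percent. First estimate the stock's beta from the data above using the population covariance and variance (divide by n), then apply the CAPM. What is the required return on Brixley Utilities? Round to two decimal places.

Mean R_i = (5.1 − 6.9 − 1.1 + 4.3 − 2.1 + 2.8 + 0.6 − 0.7) / 8 = 0.2500%
Mean R_m = (5.7 − 5.0 + 7.1 + 1.8 − 4.3 − 1.0 − 5.2 + 5.0) / 8 = 0.5125%
Σ(R_i − R̄_i)(R_m − R̄_m) = 62.0850  ⇒  Cov = 62.0850 / 8 = 7.7606
Σ(R_m − R̄_m)² = 180.5688  ⇒  Var(R_m) = 180.5688 / 8 = 22.5711
β = Cov / Var(R_m) = 7.7606 / 22.5711 = 0.3438
MRP = 6.02% − 2.81% = 3.21%
E(R) = R_f + β × MRP = 2.81% + 0.3438 × 3.21% = 3.91%

3.91%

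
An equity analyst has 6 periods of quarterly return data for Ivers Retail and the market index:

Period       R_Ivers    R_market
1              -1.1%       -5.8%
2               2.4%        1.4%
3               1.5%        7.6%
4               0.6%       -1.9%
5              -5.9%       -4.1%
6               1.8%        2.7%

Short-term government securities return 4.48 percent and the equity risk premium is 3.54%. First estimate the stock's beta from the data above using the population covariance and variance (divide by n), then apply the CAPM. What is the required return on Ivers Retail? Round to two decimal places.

Mean R_i = (-1.1 + 2.4 + 1.5 + 0.6 − 5.9 + 1.8) / 6 = -0.1167%
Mean R_m = (-5.8 + 1.4 + 7.6 − 1.9 − 4.1 + 2.7) / 6 = -0.0167%
Σ(R_i − R̄_i)(R_m − R̄_m) = 49.0383  ⇒  Cov = 49.0383 / 6 = 8.1731
Σ(R_m − R̄_m)² = 121.0683  ⇒  Var(R_m) = 121.0683 / 6 = 20.1781
β = Cov / Var(R_m) = 8.1731 / 20.1781 = 0.4050
E(R) = R_f + β × MRP = 4.48% + 0.4050 × 3.54% = 5.91%

5.91%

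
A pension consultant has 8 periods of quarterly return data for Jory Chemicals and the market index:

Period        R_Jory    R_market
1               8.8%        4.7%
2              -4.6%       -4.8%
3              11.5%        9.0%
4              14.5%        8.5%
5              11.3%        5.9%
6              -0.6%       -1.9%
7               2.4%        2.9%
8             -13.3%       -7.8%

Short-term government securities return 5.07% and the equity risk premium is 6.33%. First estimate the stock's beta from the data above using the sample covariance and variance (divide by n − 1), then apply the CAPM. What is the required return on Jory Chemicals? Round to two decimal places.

Mean R_i = (8.8 − 4.6 + 11.5 + 14.5 + 11.3 − 0.6 + 2.4 − 13.3) / 8 = 3.7500%
Mean R_m = (4.7 − 4.8 + 9.0 + 8.5 + 5.9 − 1.9 + 2.9 − 7.8) / 8 = 2.0625%
Σ(R_i − R̄_i)(R_m − R̄_m) = 406.8250  ⇒  Cov = 406.8250 / 7 = 58.1179
Σ(R_m − R̄_m)² = 272.0188  ⇒  Var(R_m) = 272.0188 / 7 = 38.8598
β = Cov / Var(R_m) = 58.1179 / 38.8598 = 1.4956
E(R) = R_f + β × MRP = 5.07% + 1.4956 × 6.33% = 14.54%

14.54%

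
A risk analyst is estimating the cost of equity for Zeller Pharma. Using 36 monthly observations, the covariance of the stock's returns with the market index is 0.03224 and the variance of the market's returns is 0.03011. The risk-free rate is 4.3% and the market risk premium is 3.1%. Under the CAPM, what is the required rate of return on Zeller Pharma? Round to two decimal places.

7.62%

β = Cov(R_i, R_m) / Var(R_m) = 0.03224 / 0.03011 = 1.0707
E(R) = R_f + β × MRP = 4.3% + 1.0707 × 3.1% = 7.62%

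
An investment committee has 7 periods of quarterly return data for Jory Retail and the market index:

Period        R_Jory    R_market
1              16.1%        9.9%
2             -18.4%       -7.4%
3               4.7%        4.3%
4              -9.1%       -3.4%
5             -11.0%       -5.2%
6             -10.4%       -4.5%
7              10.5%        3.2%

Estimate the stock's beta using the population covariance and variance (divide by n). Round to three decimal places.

Mean R_i = (16.1 − 18.4 + 4.7 − 9.1 − 11.0 − 10.4 + 10.5) / 7 = -2.5143%
Mean R_m = (9.9 − 7.4 + 4.3 − 3.4 − 5.2 − 4.5 + 3.2) / 7 = -0.4429%
Σ(R_i − R̄_i)(R_m − R̄_m) = 476.5057  ⇒  Cov = 476.5057 / 7 = 68.0722
Σ(R_m − R̄_m)² = 238.9771  ⇒  Var(R_m) = 238.9771 / 7 = 34.1396
β = Cov / Var(R_m) = 68.0722 / 34.1396 = 1.9939

1.994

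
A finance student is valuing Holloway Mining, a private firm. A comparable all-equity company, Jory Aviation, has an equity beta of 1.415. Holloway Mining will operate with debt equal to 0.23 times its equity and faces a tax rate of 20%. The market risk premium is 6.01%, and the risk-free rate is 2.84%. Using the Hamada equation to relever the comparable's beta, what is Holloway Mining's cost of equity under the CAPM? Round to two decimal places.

β_L = β_U × [1 + (1 − t)(D/E)] = 1.415 × [1 + (1 − 0.20) × 0.23]
    = 1.415 × [1 + 0.80 × 0.23] = 1.415 × 1.1840 = 1.6754
E(R) = R_f + β_L × MRP = 2.84% + 1.6754 × 6.01% = 12.91%

12.91%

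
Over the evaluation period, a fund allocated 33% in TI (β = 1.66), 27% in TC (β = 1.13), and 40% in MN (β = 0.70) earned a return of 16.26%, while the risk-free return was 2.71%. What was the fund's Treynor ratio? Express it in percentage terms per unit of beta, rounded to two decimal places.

β_P = 0.33×1.66 + 0.27×1.13 + 0.40×0.70 = 1.1329
Treynor = (R_P − R_f) / β_P = (16.26% − 2.71%) / 1.1329 = 13.55% / 1.1329 = 11.96%

11.96%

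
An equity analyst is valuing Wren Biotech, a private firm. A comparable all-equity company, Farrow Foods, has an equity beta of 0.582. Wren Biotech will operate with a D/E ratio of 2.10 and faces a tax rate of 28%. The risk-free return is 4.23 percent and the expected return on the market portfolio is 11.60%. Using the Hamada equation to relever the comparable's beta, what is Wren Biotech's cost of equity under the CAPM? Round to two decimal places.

15.00%

β_L = β_U × [1 + (1 − t)(D/E)] = 0.582 × [1 + (1 − 0.28) × 2.10]
    = 0.582 × [1 + 0.72 × 2.10] = 0.582 × 2.5120 = 1.4620
MRP = 11.60% − 4.23% = 7.37%
E(R) = R_f + β_L × MRP = 4.23% + 1.4620 × 7.37% = 15.00%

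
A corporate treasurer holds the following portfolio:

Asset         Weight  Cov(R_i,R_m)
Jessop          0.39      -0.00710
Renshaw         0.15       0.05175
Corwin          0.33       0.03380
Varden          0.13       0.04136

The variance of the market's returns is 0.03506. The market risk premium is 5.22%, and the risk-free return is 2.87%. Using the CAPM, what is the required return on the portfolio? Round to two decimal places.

6.07%

β_Jessop = -0.00710 / 0.03506 = -0.2025
β_Renshaw = 0.05175 / 0.03506 = 1.4760
β_Corwin = 0.03380 / 0.03506 = 0.9641
β_Varden = 0.04136 / 0.03506 = 1.1797
β_P = Σ w_i β_i = 0.39×-0.2025 + 0.15×1.4760 + 0.33×0.9641 + 0.13×1.1797 = 0.6139
E(R_P) = R_f + β_P × MRP = 2.87% + 0.6139 × 5.22% = 6.07%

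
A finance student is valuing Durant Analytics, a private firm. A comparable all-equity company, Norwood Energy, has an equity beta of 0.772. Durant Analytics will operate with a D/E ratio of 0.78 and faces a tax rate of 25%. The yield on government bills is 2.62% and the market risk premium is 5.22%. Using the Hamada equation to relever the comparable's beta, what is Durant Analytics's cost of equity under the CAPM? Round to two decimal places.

β_L = β_U × [1 + (1 − t)(D/E)] = 0.772 × [1 + (1 − 0.25) × 0.78]
    = 0.772 × [1 + 0.75 × 0.78] = 0.772 × 1.5850 = 1.2236
E(R) = R_f + β_L × MRP = 2.62% + 1.2236 × 5.22% = 9.01%

9.01%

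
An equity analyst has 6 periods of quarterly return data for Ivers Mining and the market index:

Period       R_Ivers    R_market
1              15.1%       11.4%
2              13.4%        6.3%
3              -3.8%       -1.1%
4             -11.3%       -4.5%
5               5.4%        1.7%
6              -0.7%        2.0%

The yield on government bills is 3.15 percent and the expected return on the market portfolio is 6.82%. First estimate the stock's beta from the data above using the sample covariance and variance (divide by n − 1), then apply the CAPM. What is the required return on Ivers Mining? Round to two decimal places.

9.53%

Mean R_i = (15.1 + 13.4 − 3.8 − 11.3 + 5.4 − 0.7) / 6 = 3.0167%
Mean R_m = (11.4 + 6.3 − 1.1 − 4.5 + 1.7 + 2.0) / 6 = 2.6333%
Σ(R_i − R̄_i)(R_m − R̄_m) = 271.7067  ⇒  Cov = 271.7067 / 5 = 54.3413
Σ(R_m − R̄_m)² = 156.3933  ⇒  Var(R_m) = 156.3933 / 5 = 31.2787
β = Cov / Var(R_m) = 54.3413 / 31.2787 = 1.7373
MRP = 6.82% − 3.15% = 3.67%
E(R) = R_f + β × MRP = 3.15% + 1.7373 × 3.67% = 9.53%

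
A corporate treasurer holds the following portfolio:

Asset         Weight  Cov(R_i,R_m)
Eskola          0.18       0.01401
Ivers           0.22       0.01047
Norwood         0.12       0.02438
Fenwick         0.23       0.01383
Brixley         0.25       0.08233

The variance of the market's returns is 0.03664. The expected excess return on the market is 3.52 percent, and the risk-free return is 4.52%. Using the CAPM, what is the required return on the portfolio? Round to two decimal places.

7.55%

β_Eskola = 0.01401 / 0.03664 = 0.3824
β_Ivers = 0.01047 / 0.03664 = 0.2858
β_Norwood = 0.02438 / 0.03664 = 0.6654
β_Fenwick = 0.01383 / 0.03664 = 0.3775
β_Brixley = 0.08233 / 0.03664 = 2.2470
β_P = Σ w_i β_i = 0.18×0.3824 + 0.22×0.2858 + 0.12×0.6654 + 0.23×0.3775 + 0.25×2.2470 = 0.8601
E(R_P) = R_f + β_P × MRP = 4.52% + 0.8601 × 3.52% = 7.55%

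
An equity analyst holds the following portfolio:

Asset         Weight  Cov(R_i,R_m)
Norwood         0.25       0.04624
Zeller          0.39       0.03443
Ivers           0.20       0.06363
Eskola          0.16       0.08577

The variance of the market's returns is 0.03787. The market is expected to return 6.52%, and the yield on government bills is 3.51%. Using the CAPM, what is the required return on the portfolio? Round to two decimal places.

7.60%

β_Norwood = 0.04624 / 0.03787 = 1.2210
β_Zeller = 0.03443 / 0.03787 = 0.9092
β_Ivers = 0.06363 / 0.03787 = 1.6802
β_Eskola = 0.08577 / 0.03787 = 2.2649
β_P = Σ w_i β_i = 0.25×1.2210 + 0.39×0.9092 + 0.20×1.6802 + 0.16×2.2649 = 1.3583
MRP = 6.52% − 3.51% = 3.01%
E(R_P) = R_f + β_P × MRP = 3.51% + 1.3583 × 3.01% = 7.60%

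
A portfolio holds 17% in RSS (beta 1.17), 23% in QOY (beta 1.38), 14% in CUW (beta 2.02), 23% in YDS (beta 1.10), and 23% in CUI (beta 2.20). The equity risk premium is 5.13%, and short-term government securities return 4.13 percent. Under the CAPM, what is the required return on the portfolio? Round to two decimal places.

β_P = Σ w_i β_i = 0.17×1.17 + 0.23×1.38 + 0.14×2.02 + 0.23×1.10 + 0.23×2.20 = 1.5581
E(R_P) = R_f + β_P × MRP = 4.13% + 1.5581 × 5.13% = 12.12%

12.12%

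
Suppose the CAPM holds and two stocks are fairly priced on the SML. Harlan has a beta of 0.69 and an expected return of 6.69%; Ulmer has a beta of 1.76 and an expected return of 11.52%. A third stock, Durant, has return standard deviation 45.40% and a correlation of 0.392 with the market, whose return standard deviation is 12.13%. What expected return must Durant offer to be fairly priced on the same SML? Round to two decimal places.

10.20%

MRP = (11.52% − 6.69%) / (1.76 − 0.69) = 4.5140%
R_f = 6.69% − 0.69 × 4.5140% = 3.5753%
β_Durant = ρ·σ_i/σ_m = 0.392 × 45.40 / 12.13 = 1.4672
E(R_Durant) = R_f + β × MRP = 3.5753% + 1.4672 × 4.5140% = 10.20%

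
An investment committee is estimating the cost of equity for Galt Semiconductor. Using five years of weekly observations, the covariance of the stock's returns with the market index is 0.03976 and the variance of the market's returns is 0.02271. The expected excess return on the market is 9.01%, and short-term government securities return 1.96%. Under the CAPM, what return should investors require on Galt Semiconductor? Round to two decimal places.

β = Cov(R_i, R_m) / Var(R_m) = 0.03976 / 0.02271 = 1.7508
E(R) = R_f + β × MRP = 1.96% + 1.7508 × 9.01% = 17.73%

17.73%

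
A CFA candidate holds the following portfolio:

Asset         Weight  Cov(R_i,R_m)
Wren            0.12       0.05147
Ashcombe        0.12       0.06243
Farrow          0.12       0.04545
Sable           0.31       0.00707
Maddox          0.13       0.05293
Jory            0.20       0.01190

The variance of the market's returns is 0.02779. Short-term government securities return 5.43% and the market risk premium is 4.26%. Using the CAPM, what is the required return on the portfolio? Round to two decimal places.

10.12%

β_Wren = 0.05147 / 0.02779 = 1.8521
β_Ashcombe = 0.06243 / 0.02779 = 2.2465
β_Farrow = 0.04545 / 0.02779 = 1.6355
β_Sable = 0.00707 / 0.02779 = 0.2544
β_Maddox = 0.05293 / 0.02779 = 1.9046
β_Jory = 0.01190 / 0.02779 = 0.4282
β_P = Σ w_i β_i = 0.12×1.8521 + 0.12×2.2465 + 0.12×1.6355 + 0.31×0.2544 + 0.13×1.9046 + 0.20×0.4282 = 1.1002
E(R_P) = R_f + β_P × MRP = 5.43% + 1.1002 × 4.26% = 10.12%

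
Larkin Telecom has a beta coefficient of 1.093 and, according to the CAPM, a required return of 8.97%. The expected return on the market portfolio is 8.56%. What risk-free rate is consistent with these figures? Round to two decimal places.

4.15%

E(R) = R_f + β(E(R_m) − R_f) = R_f(1 − β) + β·E(R_m)
8.97% = R_f × (1 − 1.093) + 1.093 × 8.56%
8.97% = R_f × -0.093 + 9.35608%
R_f = (8.97% − 9.35608%) / -0.093 = 4.15%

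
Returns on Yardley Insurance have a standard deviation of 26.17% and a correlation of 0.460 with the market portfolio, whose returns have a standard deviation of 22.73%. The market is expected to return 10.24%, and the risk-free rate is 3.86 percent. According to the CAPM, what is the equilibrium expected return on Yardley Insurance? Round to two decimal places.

β = ρ × σ_i / σ_m = 0.460 × 26.17% / 22.73% = 0.5296
MRP = 10.24% − 3.86% = 6.38%
E(R) = 3.86% + 0.5296 × 6.38% = 7.24%

7.24%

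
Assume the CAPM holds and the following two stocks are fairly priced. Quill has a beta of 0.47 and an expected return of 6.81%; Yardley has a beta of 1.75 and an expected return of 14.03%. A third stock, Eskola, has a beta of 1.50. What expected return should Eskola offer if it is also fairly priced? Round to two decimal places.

MRP (SML slope) = (14.03% − 6.81%) / (1.75 − 0.47) = 7.22% / 1.28 = 5.6406%
R_f (intercept) = 6.81% − 0.47 × 5.6406% = 4.1589%
E(R_Eskola) = R_f + β × MRP = 4.1589% + 1.50 × 5.6406% = 12.62%

12.62%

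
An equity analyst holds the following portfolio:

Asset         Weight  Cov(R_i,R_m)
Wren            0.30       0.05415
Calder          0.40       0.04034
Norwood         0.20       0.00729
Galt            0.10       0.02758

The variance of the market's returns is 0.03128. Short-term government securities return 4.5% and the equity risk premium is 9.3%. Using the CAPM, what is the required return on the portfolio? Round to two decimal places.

β_Wren = 0.05415 / 0.03128 = 1.7311
β_Calder = 0.04034 / 0.03128 = 1.2896
β_Norwood = 0.00729 / 0.03128 = 0.2331
β_Galt = 0.02758 / 0.03128 = 0.8817
β_P = Σ w_i β_i = 0.30×1.7311 + 0.40×1.2896 + 0.20×0.2331 + 0.10×0.8817 = 1.1700
E(R_P) = R_f + β_P × MRP = 4.5% + 1.1700 × 9.3% = 15.38%

15.38%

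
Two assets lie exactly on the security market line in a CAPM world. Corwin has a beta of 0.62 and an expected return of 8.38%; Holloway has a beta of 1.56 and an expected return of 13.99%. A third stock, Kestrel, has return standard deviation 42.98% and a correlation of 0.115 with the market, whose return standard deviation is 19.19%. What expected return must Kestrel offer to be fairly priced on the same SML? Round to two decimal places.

6.22%

MRP = (13.99% − 8.38%) / (1.56 − 0.62) = 5.9681%
R_f = 8.38% − 0.62 × 5.9681% = 4.6798%
β_Kestrel = ρ·σ_i/σ_m = 0.115 × 42.98 / 19.19 = 0.2576
E(R_Kestrel) = R_f + β × MRP = 4.6798% + 0.2576 × 5.9681% = 6.22%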